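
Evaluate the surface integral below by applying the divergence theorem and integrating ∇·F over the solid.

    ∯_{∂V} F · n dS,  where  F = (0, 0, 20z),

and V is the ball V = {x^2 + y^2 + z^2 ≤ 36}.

By the divergence theorem,

    ∯_{∂V} F · n dS = ∭_V (∇ · F) dV.

Compute the divergence:
    ∇ · F = ∂F_x/∂x + ∂F_y/∂y + ∂F_z/∂z = 0 + 0 + 20 = 20.

In spherical coordinates, x = ρ sin(φ) cos(θ), y = ρ sin(φ) sin(θ), z = ρ cos(φ), dV = ρ^2 sin(φ) dρ dφ dθ, with 0 ≤ ρ ≤ 6, 0 ≤ φ ≤ π, 0 ≤ θ ≤ 2π.

The integrand, after substitution and multiplying by the volume element, becomes (20) · ρ^2 sin(φ), so

    ∭_V (∇·F) dV = ∫_0^{2π} ∫_0^{π} ∫_0^{6} (20) · ρ^2 sin(φ) dρ dφ dθ.

Inner (ρ from 0 to 6): 1440sin(φ).
Middle (φ from 0 to π): 2880.
Outer (θ from 0 to 2π): 5760π.

Therefore ∯_{∂V} F · n dS = 5760π.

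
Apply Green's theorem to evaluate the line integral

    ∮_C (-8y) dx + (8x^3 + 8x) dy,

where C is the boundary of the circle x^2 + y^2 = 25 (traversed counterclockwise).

Green's theorem converts the closed line integral into a double integral over the enclosed region D:

    ∮_C P dx + Q dy = ∬_D (∂Q/∂x - ∂P/∂y) dA.

Here P = -8y, Q = 8x^3 + 8x, so

    ∂Q/∂x = 24x^2 + 8,    ∂P/∂y = -8,
    ∂Q/∂x - ∂P/∂y = 24x^2 + 16.

D is the region x^2 + y^2 ≤ 25. Evaluating the double integral:

In polar coordinates (x = r cos θ, y = r sin θ, dA = r dr dθ) the integrand becomes 24r^2cos(θ)^2 + 16, so

    ∬_D (24x^2 + 16) dA = ∫_0^{2π} ∫_0^{5} (24r^2cos(θ)^2 + 16) · r dr dθ.

Inner (r from 0 to 5): 3750cos(θ)^2 + 200.
Outer (θ from 0 to 2π): 4150π.

Therefore ∮_C P dx + Q dy = 4150π.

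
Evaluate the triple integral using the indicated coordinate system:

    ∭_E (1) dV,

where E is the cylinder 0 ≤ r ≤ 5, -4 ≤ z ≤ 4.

In cylindrical coordinates, x = r cos(θ), y = r sin(θ), z = z, and dV = r dr dθ dz.

The integrand becomes 1, so

    ∭_E (1) dV = ∫_{0}^{2π} ∫_{0}^{5} ∫_{-4}^{4} (1) · r dz dr dθ.

Inner (z): 8r.
Middle (r from 0 to 5): 100.
Outer (θ): 200π.

Therefore the triple integral equals 200π.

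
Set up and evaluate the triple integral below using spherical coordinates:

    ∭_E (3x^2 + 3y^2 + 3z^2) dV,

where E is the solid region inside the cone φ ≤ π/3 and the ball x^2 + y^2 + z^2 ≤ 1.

In spherical coordinates, x = ρ sin(φ) cos(θ), y = ρ sin(φ) sin(θ), z = ρ cos(φ), and dV = ρ^2 sin(φ) dρ dφ dθ.

The integrand becomes 3ρ^2, so

    ∭_E (3x^2 + 3y^2 + 3z^2) dV = ∫_{0}^{2π} ∫_{0}^{π/3} ∫_{0}^{1} (3ρ^2) · ρ^2 sin(φ) dρ dφ dθ.

Inner (ρ): 3sin(φ)/5.
Middle (φ): 3/10.
Outer (θ): 3π/5.

Therefore the triple integral equals 3π/5.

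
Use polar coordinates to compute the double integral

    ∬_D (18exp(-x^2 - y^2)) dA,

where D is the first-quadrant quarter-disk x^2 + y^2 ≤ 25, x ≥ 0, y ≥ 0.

The region D is 0 ≤ r ≤ 5, 0 ≤ θ ≤ π/2 in polar coordinates, where x = r cos(θ), y = r sin(θ), and dA = r dr dθ.

Under the substitution, the integrand becomes 18exp(-r^2), so

    ∬_D (18exp(-x^2 - y^2)) dA = ∫_{0}^{π/2} ∫_{0}^{5} (18exp(-r^2)) · r dr dθ.

Inner integral (in r): ∫_{0}^{5} (18exp(-r^2)) · r dr = 9 - 9exp(-25).

Outer integral (in θ): ∫_{0}^{π/2} (9 - 9exp(-25)) dθ = -9π (1 - exp(25))exp(-25)/2.

Therefore ∬_D (18exp(-x^2 - y^2)) dA = -9π (1 - exp(25))exp(-25)/2.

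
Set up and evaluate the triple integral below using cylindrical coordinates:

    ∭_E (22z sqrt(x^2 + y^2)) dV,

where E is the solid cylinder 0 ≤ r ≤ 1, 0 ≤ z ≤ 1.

In cylindrical coordinates, x = r cos(θ), y = r sin(θ), z = z, and dV = r dr dθ dz.

The integrand becomes 22r z, so

    ∭_E (22z sqrt(x^2 + y^2)) dV = ∫_{0}^{2π} ∫_{0}^{1} ∫_{0}^{1} (22r z) · r dz dr dθ.

Inner (z): 11r^2.
Middle (r from 0 to 1): 11/3.
Outer (θ): 22π/3.

Therefore the triple integral equals 22π/3.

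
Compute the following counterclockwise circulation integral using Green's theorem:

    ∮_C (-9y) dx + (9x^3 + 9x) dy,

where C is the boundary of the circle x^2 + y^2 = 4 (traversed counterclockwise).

Green's theorem converts the closed line integral into a double integral over the enclosed region D:

    ∮_C P dx + Q dy = ∬_D (∂Q/∂x - ∂P/∂y) dA.

Here P = -9y, Q = 9x^3 + 9x, so

    ∂Q/∂x = 27x^2 + 9,    ∂P/∂y = -9,
    ∂Q/∂x - ∂P/∂y = 27x^2 + 18.

D is the region x^2 + y^2 ≤ 4. Evaluating the double integral:

In polar coordinates (x = r cos θ, y = r sin θ, dA = r dr dθ) the integrand becomes 27r^2cos(θ)^2 + 18, so

    ∬_D (27x^2 + 18) dA = ∫_0^{2π} ∫_0^{2} (27r^2cos(θ)^2 + 18) · r dr dθ.

Inner (r from 0 to 2): 108cos(θ)^2 + 36.
Outer (θ from 0 to 2π): 180π.

Therefore ∮_C P dx + Q dy = 180π.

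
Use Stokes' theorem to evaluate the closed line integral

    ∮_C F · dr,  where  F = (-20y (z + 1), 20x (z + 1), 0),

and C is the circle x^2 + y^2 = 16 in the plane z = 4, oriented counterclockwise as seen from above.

Let S be the flat disk x^2 + y^2 ≤ 16 in the plane z = 4, with upward unit normal n̂ = ẑ. By Stokes' theorem,

    ∮_C F · dr = ∬_S (∇ × F) · n̂ dS = ∬_D (curl F)_z dA,

where D is the disk x^2 + y^2 ≤ 16.

Compute the curl of F = (-20y (z + 1), 20x (z + 1), 0):
    (∇ × F)_x = ∂F_z/∂y - ∂F_y/∂z = -20x,
    (∇ × F)_y = ∂F_x/∂z - ∂F_z/∂x = -20y,
    (∇ × F)_z = ∂F_y/∂x - ∂F_x/∂y = 40z + 40.

On z = 4, (curl F)_z = 200.

Convert to polar (x = r cos θ, y = r sin θ, dA = r dr dθ); the integrand becomes 200, so

    ∬_D (curl F)_z dA = ∫_0^{2π} ∫_0^{4} (200) · r dr dθ.

Inner (r from 0 to 4): 1600.
Outer (θ from 0 to 2π): 3200π.

Therefore ∮_C F · dr = 3200π.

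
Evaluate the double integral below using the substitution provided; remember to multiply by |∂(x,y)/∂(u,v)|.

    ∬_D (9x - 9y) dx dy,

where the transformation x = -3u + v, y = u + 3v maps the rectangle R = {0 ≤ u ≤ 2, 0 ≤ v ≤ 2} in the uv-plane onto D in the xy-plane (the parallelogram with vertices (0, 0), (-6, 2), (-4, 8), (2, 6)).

Compute the Jacobian determinant of (x, y) with respect to (u, v):

    ∂(x,y)/∂(u,v) = | -3  1 | = (-3)(3) - (1)(1) = -10.
                   | 1  3 |

Its absolute value is |J| = 10 (the area scaling factor).

Substituting x = -3u + v, y = u + 3v into the integrand,

    9x - 9y → -36u - 18v,

so the integral becomes

    ∬_R (-36u - 18v) · |J| du dv = ∫_0^2 ∫_0^2 (-360u - 180v) dv du.

Inner (v): -720u - 360.
Outer (u): -2160.

Therefore ∬_D (9x - 9y) dx dy = -2160.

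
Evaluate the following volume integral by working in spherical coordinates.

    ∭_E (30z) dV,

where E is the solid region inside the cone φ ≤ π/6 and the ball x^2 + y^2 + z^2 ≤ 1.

In spherical coordinates, x = ρ sin(φ) cos(θ), y = ρ sin(φ) sin(θ), z = ρ cos(φ), and dV = ρ^2 sin(φ) dρ dφ dθ.

The integrand becomes 30ρ cos(φ), so

    ∭_E (30z) dV = ∫_{0}^{2π} ∫_{0}^{π/6} ∫_{0}^{1} (30ρ cos(φ)) · ρ^2 sin(φ) dρ dφ dθ.

Inner (ρ): 15sin(2φ)/4.
Middle (φ): 15/16.
Outer (θ): 15π/8.

Therefore the triple integral equals 15π/8.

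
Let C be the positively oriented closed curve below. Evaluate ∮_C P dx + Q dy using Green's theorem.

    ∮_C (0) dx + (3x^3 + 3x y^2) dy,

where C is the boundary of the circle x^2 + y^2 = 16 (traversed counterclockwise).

Green's theorem converts the closed line integral into a double integral over the enclosed region D:

    ∮_C P dx + Q dy = ∬_D (∂Q/∂x - ∂P/∂y) dA.

Here P = 0, Q = 3x^3 + 3x y^2, so

    ∂Q/∂x = 9x^2 + 3y^2,    ∂P/∂y = 0,
    ∂Q/∂x - ∂P/∂y = 9x^2 + 3y^2.

D is the region x^2 + y^2 ≤ 16. Evaluating the double integral:

In polar coordinates (x = r cos θ, y = r sin θ, dA = r dr dθ) the integrand becomes 3r^2(cos(2θ) + 2), so

    ∬_D (9x^2 + 3y^2) dA = ∫_0^{2π} ∫_0^{4} (3r^2(cos(2θ) + 2)) · r dr dθ.

Inner (r from 0 to 4): 192cos(2θ) + 384.
Outer (θ from 0 to 2π): 768π.

Therefore ∮_C P dx + Q dy = 768π.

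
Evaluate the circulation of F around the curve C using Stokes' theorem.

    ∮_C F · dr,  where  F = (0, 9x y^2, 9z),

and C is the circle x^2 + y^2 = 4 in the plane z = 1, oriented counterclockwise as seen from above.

Let S be the flat disk x^2 + y^2 ≤ 4 in the plane z = 1, with upward unit normal n̂ = ẑ. By Stokes' theorem,

    ∮_C F · dr = ∬_S (∇ × F) · n̂ dS = ∬_D (curl F)_z dA,

where D is the disk x^2 + y^2 ≤ 4.

Compute the curl of F = (0, 9x y^2, 9z):
    (∇ × F)_x = ∂F_z/∂y - ∂F_y/∂z = 0,
    (∇ × F)_y = ∂F_x/∂z - ∂F_z/∂x = 0,
    (∇ × F)_z = ∂F_y/∂x - ∂F_x/∂y = 9y^2.

On z = 1, (curl F)_z = 9y^2.

Convert to polar (x = r cos θ, y = r sin θ, dA = r dr dθ); the integrand becomes 9r^2sin(θ)^2, so

    ∬_D (curl F)_z dA = ∫_0^{2π} ∫_0^{2} (9r^2sin(θ)^2) · r dr dθ.

Inner (r from 0 to 2): 36sin(θ)^2.
Outer (θ from 0 to 2π): 36π.

Therefore ∮_C F · dr = 36π.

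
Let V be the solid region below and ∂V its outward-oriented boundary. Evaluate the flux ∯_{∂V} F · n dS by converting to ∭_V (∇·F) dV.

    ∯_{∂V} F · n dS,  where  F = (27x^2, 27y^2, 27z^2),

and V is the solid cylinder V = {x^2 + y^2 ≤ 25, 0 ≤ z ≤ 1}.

By the divergence theorem,

    ∯_{∂V} F · n dS = ∭_V (∇ · F) dV.

Compute the divergence:
    ∇ · F = ∂F_x/∂x + ∂F_y/∂y + ∂F_z/∂z = 54x + 54y + 54z.

In cylindrical coordinates, x = r cos(θ), y = r sin(θ), z = z, dV = r dr dθ dz, with 0 ≤ r ≤ 5, 0 ≤ θ ≤ 2π, 0 ≤ z ≤ 1.

The integrand, after substitution and multiplying by the volume element, becomes (54sqrt(2)r sin(θ + π/4) + 54z) · r, so

    ∭_V (∇·F) dV = ∫_0^{2π} ∫_0^{5} ∫_0^{1} (54sqrt(2)r sin(θ + π/4) + 54z) · r dz dr dθ.

Inner (z from 0 to 1): 27r (2sqrt(2)r sin(θ + π/4) + 1).
Middle (r from 0 to 5): 2250sqrt(2)sin(θ + π/4) + 675/2.
Outer (θ from 0 to 2π): 675π.

Therefore ∯_{∂V} F · n dS = 675π.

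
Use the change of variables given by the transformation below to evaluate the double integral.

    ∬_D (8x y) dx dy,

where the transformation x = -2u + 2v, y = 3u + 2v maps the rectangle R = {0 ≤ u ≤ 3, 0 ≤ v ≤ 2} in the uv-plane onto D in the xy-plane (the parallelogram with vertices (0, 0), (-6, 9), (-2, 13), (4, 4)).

Compute the Jacobian determinant of (x, y) with respect to (u, v):

    ∂(x,y)/∂(u,v) = | -2  2 | = (-2)(2) - (2)(3) = -10.
                   | 3  2 |

Its absolute value is |J| = 10 (the area scaling factor).

Substituting x = -2u + 2v, y = 3u + 2v into the integrand,

    8x y → -48u^2 + 16u v + 32v^2,

so the integral becomes

    ∬_R (-48u^2 + 16u v + 32v^2) · |J| du dv = ∫_0^3 ∫_0^2 (-480u^2 + 160u v + 320v^2) dv du.

Inner (v): -960u^2 + 320u + 2560/3.
Outer (u): -4640.

Therefore ∬_D (8x y) dx dy = -4640.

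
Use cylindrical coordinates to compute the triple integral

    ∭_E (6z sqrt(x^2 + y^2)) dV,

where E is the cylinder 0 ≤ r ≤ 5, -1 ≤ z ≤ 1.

In cylindrical coordinates, x = r cos(θ), y = r sin(θ), z = z, and dV = r dr dθ dz.

The integrand becomes 6r z, so

    ∭_E (6z sqrt(x^2 + y^2)) dV = ∫_{0}^{2π} ∫_{0}^{5} ∫_{-1}^{1} (6r z) · r dz dr dθ.

Inner (z): 0.
Middle (r from 0 to 5): 0.
Outer (θ): 0.

Therefore the triple integral equals 0.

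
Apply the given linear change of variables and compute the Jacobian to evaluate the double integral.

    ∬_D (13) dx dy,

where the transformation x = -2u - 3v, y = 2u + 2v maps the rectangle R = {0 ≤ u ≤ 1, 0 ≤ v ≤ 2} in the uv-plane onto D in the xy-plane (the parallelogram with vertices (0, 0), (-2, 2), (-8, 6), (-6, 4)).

Compute the Jacobian determinant of (x, y) with respect to (u, v):

    ∂(x,y)/∂(u,v) = | -2  -3 | = (-2)(2) - (-3)(2) = 2.
                   | 2  2 |

Its absolute value is |J| = 2 (the area scaling factor).

Substituting x = -2u - 3v, y = 2u + 2v into the integrand,

    13 → 13,

so the integral becomes

    ∬_R (13) · |J| du dv = ∫_0^1 ∫_0^2 (26) dv du.

Inner (v): 52.
Outer (u): 52.

Therefore ∬_D (13) dx dy = 52.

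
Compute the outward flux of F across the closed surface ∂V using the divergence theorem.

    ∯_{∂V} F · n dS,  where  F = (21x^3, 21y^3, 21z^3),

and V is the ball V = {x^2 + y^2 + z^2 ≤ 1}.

By the divergence theorem,

    ∯_{∂V} F · n dS = ∭_V (∇ · F) dV.

Compute the divergence:
    ∇ · F = ∂F_x/∂x + ∂F_y/∂y + ∂F_z/∂z = 63x^2 + 63y^2 + 63z^2.

In spherical coordinates, x = ρ sin(φ) cos(θ), y = ρ sin(φ) sin(θ), z = ρ cos(φ), dV = ρ^2 sin(φ) dρ dφ dθ, with 0 ≤ ρ ≤ 1, 0 ≤ φ ≤ π, 0 ≤ θ ≤ 2π.

The integrand, after substitution and multiplying by the volume element, becomes (63ρ^2) · ρ^2 sin(φ), so

    ∭_V (∇·F) dV = ∫_0^{2π} ∫_0^{π} ∫_0^{1} (63ρ^2) · ρ^2 sin(φ) dρ dφ dθ.

Inner (ρ from 0 to 1): 63sin(φ)/5.
Middle (φ from 0 to π): 126/5.
Outer (θ from 0 to 2π): 252π/5.

Therefore ∯_{∂V} F · n dS = 252π/5.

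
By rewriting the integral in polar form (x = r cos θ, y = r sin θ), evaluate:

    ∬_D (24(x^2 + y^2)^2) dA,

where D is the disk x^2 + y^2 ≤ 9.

The region D is 0 ≤ r ≤ 3, 0 ≤ θ ≤ 2π in polar coordinates, where x = r cos(θ), y = r sin(θ), and dA = r dr dθ.

Under the substitution, the integrand becomes 24r^4, so

    ∬_D (24(x^2 + y^2)^2) dA = ∫_{0}^{2π} ∫_{0}^{3} (24r^4) · r dr dθ.

Inner integral (in r): ∫_{0}^{3} (24r^4) · r dr = 2916.

Outer integral (in θ): ∫_{0}^{2π} (2916) dθ = 5832π.

Therefore ∬_D (24(x^2 + y^2)^2) dA = 5832π.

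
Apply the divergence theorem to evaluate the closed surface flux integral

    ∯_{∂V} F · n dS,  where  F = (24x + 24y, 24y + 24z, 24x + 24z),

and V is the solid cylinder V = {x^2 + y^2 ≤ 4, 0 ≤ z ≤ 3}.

By the divergence theorem,

    ∯_{∂V} F · n dS = ∭_V (∇ · F) dV.

Compute the divergence:
    ∇ · F = ∂F_x/∂x + ∂F_y/∂y + ∂F_z/∂z = 24 + 24 + 24 = 72.

In cylindrical coordinates, x = r cos(θ), y = r sin(θ), z = z, dV = r dr dθ dz, with 0 ≤ r ≤ 2, 0 ≤ θ ≤ 2π, 0 ≤ z ≤ 3.

The integrand, after substitution and multiplying by the volume element, becomes (72) · r, so

    ∭_V (∇·F) dV = ∫_0^{2π} ∫_0^{2} ∫_0^{3} (72) · r dz dr dθ.

Inner (z from 0 to 3): 216r.
Middle (r from 0 to 2): 432.
Outer (θ from 0 to 2π): 864π.

Therefore ∯_{∂V} F · n dS = 864π.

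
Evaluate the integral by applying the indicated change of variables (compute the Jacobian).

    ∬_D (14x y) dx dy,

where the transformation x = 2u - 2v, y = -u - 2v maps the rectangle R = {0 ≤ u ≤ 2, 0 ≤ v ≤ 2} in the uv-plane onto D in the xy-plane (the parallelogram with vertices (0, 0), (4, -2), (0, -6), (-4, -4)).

Compute the Jacobian determinant of (x, y) with respect to (u, v):

    ∂(x,y)/∂(u,v) = | 2  -2 | = (2)(-2) - (-2)(-1) = -6.
                   | -1  -2 |

Its absolute value is |J| = 6 (the area scaling factor).

Substituting x = 2u - 2v, y = -u - 2v into the integrand,

    14x y → -28u^2 - 28u v + 56v^2,

so the integral becomes

    ∬_R (-28u^2 - 28u v + 56v^2) · |J| du dv = ∫_0^2 ∫_0^2 (-168u^2 - 168u v + 336v^2) dv du.

Inner (v): -336u^2 - 336u + 896.
Outer (u): 224.

Therefore ∬_D (14x y) dx dy = 224.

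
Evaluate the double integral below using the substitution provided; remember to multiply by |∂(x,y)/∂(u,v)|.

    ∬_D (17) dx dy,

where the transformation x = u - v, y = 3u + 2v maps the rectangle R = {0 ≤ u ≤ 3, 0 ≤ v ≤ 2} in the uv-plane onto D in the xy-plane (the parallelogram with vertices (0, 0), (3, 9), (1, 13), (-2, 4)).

Compute the Jacobian determinant of (x, y) with respect to (u, v):

    ∂(x,y)/∂(u,v) = | 1  -1 | = (1)(2) - (-1)(3) = 5.
                   | 3  2 |

Its absolute value is |J| = 5 (the area scaling factor).

Substituting x = u - v, y = 3u + 2v into the integrand,

    17 → 17,

so the integral becomes

    ∬_R (17) · |J| du dv = ∫_0^3 ∫_0^2 (85) dv du.

Inner (v): 170.
Outer (u): 510.

Therefore ∬_D (17) dx dy = 510.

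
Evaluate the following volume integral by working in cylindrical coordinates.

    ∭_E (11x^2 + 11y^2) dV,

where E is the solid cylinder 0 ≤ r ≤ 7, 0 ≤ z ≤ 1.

In cylindrical coordinates, x = r cos(θ), y = r sin(θ), z = z, and dV = r dr dθ dz.

The integrand becomes 11r^2, so

    ∭_E (11x^2 + 11y^2) dV = ∫_{0}^{2π} ∫_{0}^{7} ∫_{0}^{1} (11r^2) · r dz dr dθ.

Inner (z): 11r^3.
Middle (r from 0 to 7): 26411/4.
Outer (θ): 26411π/2.

Therefore the triple integral equals 26411π/2.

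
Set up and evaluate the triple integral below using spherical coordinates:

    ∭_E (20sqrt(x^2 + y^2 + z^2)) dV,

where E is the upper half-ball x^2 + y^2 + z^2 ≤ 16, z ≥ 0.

In spherical coordinates, x = ρ sin(φ) cos(θ), y = ρ sin(φ) sin(θ), z = ρ cos(φ), and dV = ρ^2 sin(φ) dρ dφ dθ.

The integrand becomes 20ρ, so

    ∭_E (20sqrt(x^2 + y^2 + z^2)) dV = ∫_{0}^{2π} ∫_{0}^{π/2} ∫_{0}^{4} (20ρ) · ρ^2 sin(φ) dρ dφ dθ.

Inner (ρ): 1280sin(φ).
Middle (φ): 1280.
Outer (θ): 2560π.

Therefore the triple integral equals 2560π.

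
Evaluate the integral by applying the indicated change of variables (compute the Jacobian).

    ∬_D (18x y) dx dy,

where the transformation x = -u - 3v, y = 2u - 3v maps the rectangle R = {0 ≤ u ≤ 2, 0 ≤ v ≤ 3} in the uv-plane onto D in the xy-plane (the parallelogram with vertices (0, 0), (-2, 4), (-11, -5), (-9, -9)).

Compute the Jacobian determinant of (x, y) with respect to (u, v):

    ∂(x,y)/∂(u,v) = | -1  -3 | = (-1)(-3) - (-3)(2) = 9.
                   | 2  -3 |

Its absolute value is |J| = 9 (the area scaling factor).

Substituting x = -u - 3v, y = 2u - 3v into the integrand,

    18x y → -36u^2 - 54u v + 162v^2,

so the integral becomes

    ∬_R (-36u^2 - 54u v + 162v^2) · |J| du dv = ∫_0^2 ∫_0^3 (-324u^2 - 486u v + 1458v^2) dv du.

Inner (v): -972u^2 - 2187u + 13122.
Outer (u): 19278.

Therefore ∬_D (18x y) dx dy = 19278.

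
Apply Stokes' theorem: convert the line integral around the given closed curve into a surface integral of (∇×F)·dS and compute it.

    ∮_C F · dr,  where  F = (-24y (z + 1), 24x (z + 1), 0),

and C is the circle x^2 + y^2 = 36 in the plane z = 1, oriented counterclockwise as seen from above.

Let S be the flat disk x^2 + y^2 ≤ 36 in the plane z = 1, with upward unit normal n̂ = ẑ. By Stokes' theorem,

    ∮_C F · dr = ∬_S (∇ × F) · n̂ dS = ∬_D (curl F)_z dA,

where D is the disk x^2 + y^2 ≤ 36.

Compute the curl of F = (-24y (z + 1), 24x (z + 1), 0):
    (∇ × F)_x = ∂F_z/∂y - ∂F_y/∂z = -24x,
    (∇ × F)_y = ∂F_x/∂z - ∂F_z/∂x = -24y,
    (∇ × F)_z = ∂F_y/∂x - ∂F_x/∂y = 48z + 48.

On z = 1, (curl F)_z = 96.

Convert to polar (x = r cos θ, y = r sin θ, dA = r dr dθ); the integrand becomes 96, so

    ∬_D (curl F)_z dA = ∫_0^{2π} ∫_0^{6} (96) · r dr dθ.

Inner (r from 0 to 6): 1728.
Outer (θ from 0 to 2π): 3456π.

Therefore ∮_C F · dr = 3456π.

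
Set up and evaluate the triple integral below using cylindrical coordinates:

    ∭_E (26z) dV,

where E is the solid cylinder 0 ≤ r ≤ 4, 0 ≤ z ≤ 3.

In cylindrical coordinates, x = r cos(θ), y = r sin(θ), z = z, and dV = r dr dθ dz.

The integrand becomes 26z, so

    ∭_E (26z) dV = ∫_{0}^{2π} ∫_{0}^{4} ∫_{0}^{3} (26z) · r dz dr dθ.

Inner (z): 117r.
Middle (r from 0 to 4): 936.
Outer (θ): 1872π.

Therefore the triple integral equals 1872π.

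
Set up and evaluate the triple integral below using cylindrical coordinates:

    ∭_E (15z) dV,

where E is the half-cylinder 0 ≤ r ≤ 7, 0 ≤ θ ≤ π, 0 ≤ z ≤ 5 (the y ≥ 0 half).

In cylindrical coordinates, x = r cos(θ), y = r sin(θ), z = z, and dV = r dr dθ dz.

The integrand becomes 15z, so

    ∭_E (15z) dV = ∫_{0}^{π} ∫_{0}^{7} ∫_{0}^{5} (15z) · r dz dr dθ.

Inner (z): 375r/2.
Middle (r from 0 to 7): 18375/4.
Outer (θ): 18375π/4.

Therefore the triple integral equals 18375π/4.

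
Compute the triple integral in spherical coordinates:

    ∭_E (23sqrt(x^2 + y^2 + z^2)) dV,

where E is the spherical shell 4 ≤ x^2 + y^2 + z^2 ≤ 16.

In spherical coordinates, x = ρ sin(φ) cos(θ), y = ρ sin(φ) sin(θ), z = ρ cos(φ), and dV = ρ^2 sin(φ) dρ dφ dθ.

The integrand becomes 23ρ, so

    ∭_E (23sqrt(x^2 + y^2 + z^2)) dV = ∫_{0}^{2π} ∫_{0}^{π} ∫_{2}^{4} (23ρ) · ρ^2 sin(φ) dρ dφ dθ.

Inner (ρ): 1380sin(φ).
Middle (φ): 2760.
Outer (θ): 5520π.

Therefore the triple integral equals 5520π.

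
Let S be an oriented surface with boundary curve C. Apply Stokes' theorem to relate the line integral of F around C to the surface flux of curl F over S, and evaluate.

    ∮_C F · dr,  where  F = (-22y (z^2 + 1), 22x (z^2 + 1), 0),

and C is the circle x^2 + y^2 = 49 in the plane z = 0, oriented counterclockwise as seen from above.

Let S be the flat disk x^2 + y^2 ≤ 49 in the plane z = 0, with upward unit normal n̂ = ẑ. By Stokes' theorem,

    ∮_C F · dr = ∬_S (∇ × F) · n̂ dS = ∬_D (curl F)_z dA,

where D is the disk x^2 + y^2 ≤ 49.

Compute the curl of F = (-22y (z^2 + 1), 22x (z^2 + 1), 0):
    (∇ × F)_x = ∂F_z/∂y - ∂F_y/∂z = -44x z,
    (∇ × F)_y = ∂F_x/∂z - ∂F_z/∂x = -44y z,
    (∇ × F)_z = ∂F_y/∂x - ∂F_x/∂y = 44z^2 + 44.

On z = 0, (curl F)_z = 44.

Convert to polar (x = r cos θ, y = r sin θ, dA = r dr dθ); the integrand becomes 44, so

    ∬_D (curl F)_z dA = ∫_0^{2π} ∫_0^{7} (44) · r dr dθ.

Inner (r from 0 to 7): 1078.
Outer (θ from 0 to 2π): 2156π.

Therefore ∮_C F · dr = 2156π.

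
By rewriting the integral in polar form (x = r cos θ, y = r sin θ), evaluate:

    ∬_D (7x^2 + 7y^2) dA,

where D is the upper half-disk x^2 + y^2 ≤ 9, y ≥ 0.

The region D is 0 ≤ r ≤ 3, 0 ≤ θ ≤ π in polar coordinates, where x = r cos(θ), y = r sin(θ), and dA = r dr dθ.

Under the substitution, the integrand becomes 7r^2, so

    ∬_D (7x^2 + 7y^2) dA = ∫_{0}^{π} ∫_{0}^{3} (7r^2) · r dr dθ.

Inner integral (in r): ∫_{0}^{3} (7r^2) · r dr = 567/4.

Outer integral (in θ): ∫_{0}^{π} (567/4) dθ = 567π/4.

Therefore ∬_D (7x^2 + 7y^2) dA = 567π/4.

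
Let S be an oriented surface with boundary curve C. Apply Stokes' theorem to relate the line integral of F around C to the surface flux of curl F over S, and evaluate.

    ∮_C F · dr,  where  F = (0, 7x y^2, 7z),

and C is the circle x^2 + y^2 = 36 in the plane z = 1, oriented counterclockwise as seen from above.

Let S be the flat disk x^2 + y^2 ≤ 36 in the plane z = 1, with upward unit normal n̂ = ẑ. By Stokes' theorem,

    ∮_C F · dr = ∬_S (∇ × F) · n̂ dS = ∬_D (curl F)_z dA,

where D is the disk x^2 + y^2 ≤ 36.

Compute the curl of F = (0, 7x y^2, 7z):
    (∇ × F)_x = ∂F_z/∂y - ∂F_y/∂z = 0,
    (∇ × F)_y = ∂F_x/∂z - ∂F_z/∂x = 0,
    (∇ × F)_z = ∂F_y/∂x - ∂F_x/∂y = 7y^2.

On z = 1, (curl F)_z = 7y^2.

Convert to polar (x = r cos θ, y = r sin θ, dA = r dr dθ); the integrand becomes 7r^2sin(θ)^2, so

    ∬_D (curl F)_z dA = ∫_0^{2π} ∫_0^{6} (7r^2sin(θ)^2) · r dr dθ.

Inner (r from 0 to 6): 2268sin(θ)^2.
Outer (θ from 0 to 2π): 2268π.

Therefore ∮_C F · dr = 2268π.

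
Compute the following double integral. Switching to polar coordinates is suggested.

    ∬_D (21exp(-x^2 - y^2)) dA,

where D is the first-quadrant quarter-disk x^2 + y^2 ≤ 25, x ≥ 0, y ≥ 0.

The region D is 0 ≤ r ≤ 5, 0 ≤ θ ≤ π/2 in polar coordinates, where x = r cos(θ), y = r sin(θ), and dA = r dr dθ.

Under the substitution, the integrand becomes 21exp(-r^2), so

    ∬_D (21exp(-x^2 - y^2)) dA = ∫_{0}^{π/2} ∫_{0}^{5} (21exp(-r^2)) · r dr dθ.

Inner integral (in r): ∫_{0}^{5} (21exp(-r^2)) · r dr = 21/2 - 21exp(-25)/2.

Outer integral (in θ): ∫_{0}^{π/2} (21/2 - 21exp(-25)/2) dθ = -21π (1 - exp(25))exp(-25)/4.

Therefore ∬_D (21exp(-x^2 - y^2)) dA = -21π (1 - exp(25))exp(-25)/4.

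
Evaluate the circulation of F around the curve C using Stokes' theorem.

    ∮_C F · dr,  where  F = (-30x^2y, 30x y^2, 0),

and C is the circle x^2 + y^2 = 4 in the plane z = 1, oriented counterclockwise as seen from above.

Let S be the flat disk x^2 + y^2 ≤ 4 in the plane z = 1, with upward unit normal n̂ = ẑ. By Stokes' theorem,

    ∮_C F · dr = ∬_S (∇ × F) · n̂ dS = ∬_D (curl F)_z dA,

where D is the disk x^2 + y^2 ≤ 4.

Compute the curl of F = (-30x^2y, 30x y^2, 0):
    (∇ × F)_x = ∂F_z/∂y - ∂F_y/∂z = 0,
    (∇ × F)_y = ∂F_x/∂z - ∂F_z/∂x = 0,
    (∇ × F)_z = ∂F_y/∂x - ∂F_x/∂y = 30x^2 + 30y^2.

On z = 1, (curl F)_z = 30x^2 + 30y^2.

Convert to polar (x = r cos θ, y = r sin θ, dA = r dr dθ); the integrand becomes 30r^2, so

    ∬_D (curl F)_z dA = ∫_0^{2π} ∫_0^{2} (30r^2) · r dr dθ.

Inner (r from 0 to 2): 120.
Outer (θ from 0 to 2π): 240π.

Therefore ∮_C F · dr = 240π.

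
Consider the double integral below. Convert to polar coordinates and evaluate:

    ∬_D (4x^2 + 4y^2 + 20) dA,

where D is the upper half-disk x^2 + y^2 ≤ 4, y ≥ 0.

The region D is 0 ≤ r ≤ 2, 0 ≤ θ ≤ π in polar coordinates, where x = r cos(θ), y = r sin(θ), and dA = r dr dθ.

Under the substitution, the integrand becomes 4r^2 + 20, so

    ∬_D (4x^2 + 4y^2 + 20) dA = ∫_{0}^{π} ∫_{0}^{2} (4r^2 + 20) · r dr dθ.

Inner integral (in r): ∫_{0}^{2} (4r^2 + 20) · r dr = 56.

Outer integral (in θ): ∫_{0}^{π} (56) dθ = 56π.

Therefore ∬_D (4x^2 + 4y^2 + 20) dA = 56π.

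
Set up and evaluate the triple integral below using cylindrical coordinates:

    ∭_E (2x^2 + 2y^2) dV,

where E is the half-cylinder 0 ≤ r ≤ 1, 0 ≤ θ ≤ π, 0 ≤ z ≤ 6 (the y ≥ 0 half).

In cylindrical coordinates, x = r cos(θ), y = r sin(θ), z = z, and dV = r dr dθ dz.

The integrand becomes 2r^2, so

    ∭_E (2x^2 + 2y^2) dV = ∫_{0}^{π} ∫_{0}^{1} ∫_{0}^{6} (2r^2) · r dz dr dθ.

Inner (z): 12r^3.
Middle (r from 0 to 1): 3.
Outer (θ): 3π.

Therefore the triple integral equals 3π.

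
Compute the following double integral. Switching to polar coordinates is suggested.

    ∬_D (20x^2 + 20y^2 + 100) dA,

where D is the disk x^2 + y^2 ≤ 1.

The region D is 0 ≤ r ≤ 1, 0 ≤ θ ≤ 2π in polar coordinates, where x = r cos(θ), y = r sin(θ), and dA = r dr dθ.

Under the substitution, the integrand becomes 20r^2 + 100, so

    ∬_D (20x^2 + 20y^2 + 100) dA = ∫_{0}^{2π} ∫_{0}^{1} (20r^2 + 100) · r dr dθ.

Inner integral (in r): ∫_{0}^{1} (20r^2 + 100) · r dr = 55.

Outer integral (in θ): ∫_{0}^{2π} (55) dθ = 110π.

Therefore ∬_D (20x^2 + 20y^2 + 100) dA = 110π.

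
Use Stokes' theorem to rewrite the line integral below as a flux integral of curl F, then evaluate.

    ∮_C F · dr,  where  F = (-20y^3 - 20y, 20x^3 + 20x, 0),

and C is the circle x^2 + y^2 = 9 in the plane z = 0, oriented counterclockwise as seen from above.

Let S be the flat disk x^2 + y^2 ≤ 9 in the plane z = 0, with upward unit normal n̂ = ẑ. By Stokes' theorem,

    ∮_C F · dr = ∬_S (∇ × F) · n̂ dS = ∬_D (curl F)_z dA,

where D is the disk x^2 + y^2 ≤ 9.

Compute the curl of F = (-20y^3 - 20y, 20x^3 + 20x, 0):
    (∇ × F)_x = ∂F_z/∂y - ∂F_y/∂z = 0,
    (∇ × F)_y = ∂F_x/∂z - ∂F_z/∂x = 0,
    (∇ × F)_z = ∂F_y/∂x - ∂F_x/∂y = 60x^2 + 60y^2 + 40.

On z = 0, (curl F)_z = 60x^2 + 60y^2 + 40.

Convert to polar (x = r cos θ, y = r sin θ, dA = r dr dθ); the integrand becomes 60r^2 + 40, so

    ∬_D (curl F)_z dA = ∫_0^{2π} ∫_0^{3} (60r^2 + 40) · r dr dθ.

Inner (r from 0 to 3): 1395.
Outer (θ from 0 to 2π): 2790π.

Therefore ∮_C F · dr = 2790π.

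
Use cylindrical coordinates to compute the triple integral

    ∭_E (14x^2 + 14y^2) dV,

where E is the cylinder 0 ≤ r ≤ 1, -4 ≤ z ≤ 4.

In cylindrical coordinates, x = r cos(θ), y = r sin(θ), z = z, and dV = r dr dθ dz.

The integrand becomes 14r^2, so

    ∭_E (14x^2 + 14y^2) dV = ∫_{0}^{2π} ∫_{0}^{1} ∫_{-4}^{4} (14r^2) · r dz dr dθ.

Inner (z): 112r^3.
Middle (r from 0 to 1): 28.
Outer (θ): 56π.

Therefore the triple integral equals 56π.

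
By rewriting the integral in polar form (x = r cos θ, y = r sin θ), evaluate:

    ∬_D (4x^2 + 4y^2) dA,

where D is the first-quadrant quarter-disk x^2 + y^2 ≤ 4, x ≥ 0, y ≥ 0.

The region D is 0 ≤ r ≤ 2, 0 ≤ θ ≤ π/2 in polar coordinates, where x = r cos(θ), y = r sin(θ), and dA = r dr dθ.

Under the substitution, the integrand becomes 4r^2, so

    ∬_D (4x^2 + 4y^2) dA = ∫_{0}^{π/2} ∫_{0}^{2} (4r^2) · r dr dθ.

Inner integral (in r): ∫_{0}^{2} (4r^2) · r dr = 16.

Outer integral (in θ): ∫_{0}^{π/2} (16) dθ = 8π.

Therefore ∬_D (4x^2 + 4y^2) dA = 8π.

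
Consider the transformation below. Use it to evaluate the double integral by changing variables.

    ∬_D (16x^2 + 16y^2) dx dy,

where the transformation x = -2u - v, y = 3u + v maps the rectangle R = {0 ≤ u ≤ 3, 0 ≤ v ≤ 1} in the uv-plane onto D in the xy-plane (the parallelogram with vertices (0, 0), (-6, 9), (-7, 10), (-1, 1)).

Compute the Jacobian determinant of (x, y) with respect to (u, v):

    ∂(x,y)/∂(u,v) = | -2  -1 | = (-2)(1) - (-1)(3) = 1.
                   | 3  1 |

Its absolute value is |J| = 1 (the area scaling factor).

Substituting x = -2u - v, y = 3u + v into the integrand,

    16x^2 + 16y^2 → 208u^2 + 160u v + 32v^2,

so the integral becomes

    ∬_R (208u^2 + 160u v + 32v^2) · |J| du dv = ∫_0^3 ∫_0^1 (208u^2 + 160u v + 32v^2) dv du.

Inner (v): 208u^2 + 80u + 32/3.
Outer (u): 2264.

Therefore ∬_D (16x^2 + 16y^2) dx dy = 2264.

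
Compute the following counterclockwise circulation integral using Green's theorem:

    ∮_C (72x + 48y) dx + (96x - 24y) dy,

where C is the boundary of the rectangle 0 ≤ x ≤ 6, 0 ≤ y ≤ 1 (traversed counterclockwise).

Green's theorem converts the closed line integral into a double integral over the enclosed region D:

    ∮_C P dx + Q dy = ∬_D (∂Q/∂x - ∂P/∂y) dA.

Here P = 72x + 48y, Q = 96x - 24y, so

    ∂Q/∂x = 96,    ∂P/∂y = 48,
    ∂Q/∂x - ∂P/∂y = 48.

D is the region 0 ≤ x ≤ 6, 0 ≤ y ≤ 1. Evaluating the double integral:

    ∬_D (48) dA = ∫_0^{6} ∫_0^{1} (48) dy dx.

Inner (y from 0 to 1): 48.
Outer (x from 0 to 6): 288.

Therefore ∮_C P dx + Q dy = 288.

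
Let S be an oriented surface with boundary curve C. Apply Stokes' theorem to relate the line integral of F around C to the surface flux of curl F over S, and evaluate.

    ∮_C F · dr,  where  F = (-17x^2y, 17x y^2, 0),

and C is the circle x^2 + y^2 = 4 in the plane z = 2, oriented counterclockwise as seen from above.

Let S be the flat disk x^2 + y^2 ≤ 4 in the plane z = 2, with upward unit normal n̂ = ẑ. By Stokes' theorem,

    ∮_C F · dr = ∬_S (∇ × F) · n̂ dS = ∬_D (curl F)_z dA,

where D is the disk x^2 + y^2 ≤ 4.

Compute the curl of F = (-17x^2y, 17x y^2, 0):
    (∇ × F)_x = ∂F_z/∂y - ∂F_y/∂z = 0,
    (∇ × F)_y = ∂F_x/∂z - ∂F_z/∂x = 0,
    (∇ × F)_z = ∂F_y/∂x - ∂F_x/∂y = 17x^2 + 17y^2.

On z = 2, (curl F)_z = 17x^2 + 17y^2.

Convert to polar (x = r cos θ, y = r sin θ, dA = r dr dθ); the integrand becomes 17r^2, so

    ∬_D (curl F)_z dA = ∫_0^{2π} ∫_0^{2} (17r^2) · r dr dθ.

Inner (r from 0 to 2): 68.
Outer (θ from 0 to 2π): 136π.

Therefore ∮_C F · dr = 136π.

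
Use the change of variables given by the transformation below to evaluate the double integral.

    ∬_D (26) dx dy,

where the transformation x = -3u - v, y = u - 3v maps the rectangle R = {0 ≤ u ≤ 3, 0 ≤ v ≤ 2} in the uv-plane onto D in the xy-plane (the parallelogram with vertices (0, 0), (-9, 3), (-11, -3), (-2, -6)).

Compute the Jacobian determinant of (x, y) with respect to (u, v):

    ∂(x,y)/∂(u,v) = | -3  -1 | = (-3)(-3) - (-1)(1) = 10.
                   | 1  -3 |

Its absolute value is |J| = 10 (the area scaling factor).

Substituting x = -3u - v, y = u - 3v into the integrand,

    26 → 26,

so the integral becomes

    ∬_R (26) · |J| du dv = ∫_0^3 ∫_0^2 (260) dv du.

Inner (v): 520.
Outer (u): 1560.

Therefore ∬_D (26) dx dy = 1560.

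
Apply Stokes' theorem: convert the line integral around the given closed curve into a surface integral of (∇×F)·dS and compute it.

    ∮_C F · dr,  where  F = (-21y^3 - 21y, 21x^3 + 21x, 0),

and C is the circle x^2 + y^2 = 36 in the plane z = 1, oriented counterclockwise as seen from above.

Let S be the flat disk x^2 + y^2 ≤ 36 in the plane z = 1, with upward unit normal n̂ = ẑ. By Stokes' theorem,

    ∮_C F · dr = ∬_S (∇ × F) · n̂ dS = ∬_D (curl F)_z dA,

where D is the disk x^2 + y^2 ≤ 36.

Compute the curl of F = (-21y^3 - 21y, 21x^3 + 21x, 0):
    (∇ × F)_x = ∂F_z/∂y - ∂F_y/∂z = 0,
    (∇ × F)_y = ∂F_x/∂z - ∂F_z/∂x = 0,
    (∇ × F)_z = ∂F_y/∂x - ∂F_x/∂y = 63x^2 + 63y^2 + 42.

On z = 1, (curl F)_z = 63x^2 + 63y^2 + 42.

Convert to polar (x = r cos θ, y = r sin θ, dA = r dr dθ); the integrand becomes 63r^2 + 42, so

    ∬_D (curl F)_z dA = ∫_0^{2π} ∫_0^{6} (63r^2 + 42) · r dr dθ.

Inner (r from 0 to 6): 21168.
Outer (θ from 0 to 2π): 42336π.

Therefore ∮_C F · dr = 42336π.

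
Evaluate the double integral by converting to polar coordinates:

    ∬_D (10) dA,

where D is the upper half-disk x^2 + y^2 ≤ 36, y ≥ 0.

The region D is 0 ≤ r ≤ 6, 0 ≤ θ ≤ π in polar coordinates, where x = r cos(θ), y = r sin(θ), and dA = r dr dθ.

Under the substitution, the integrand becomes 10, so

    ∬_D (10) dA = ∫_{0}^{π} ∫_{0}^{6} (10) · r dr dθ.

Inner integral (in r): ∫_{0}^{6} (10) · r dr = 180.

Outer integral (in θ): ∫_{0}^{π} (180) dθ = 180π.

Therefore ∬_D (10) dA = 180π.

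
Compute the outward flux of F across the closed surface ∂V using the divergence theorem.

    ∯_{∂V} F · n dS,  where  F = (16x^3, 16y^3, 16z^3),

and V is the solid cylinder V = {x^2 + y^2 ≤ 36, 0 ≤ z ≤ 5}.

By the divergence theorem,

    ∯_{∂V} F · n dS = ∭_V (∇ · F) dV.

Compute the divergence:
    ∇ · F = ∂F_x/∂x + ∂F_y/∂y + ∂F_z/∂z = 48x^2 + 48y^2 + 48z^2.

In cylindrical coordinates, x = r cos(θ), y = r sin(θ), z = z, dV = r dr dθ dz, with 0 ≤ r ≤ 6, 0 ≤ θ ≤ 2π, 0 ≤ z ≤ 5.

The integrand, after substitution and multiplying by the volume element, becomes (48r^2 + 48z^2) · r, so

    ∭_V (∇·F) dV = ∫_0^{2π} ∫_0^{6} ∫_0^{5} (48r^2 + 48z^2) · r dz dr dθ.

Inner (z from 0 to 5): 240r^3 + 2000r.
Middle (r from 0 to 6): 113760.
Outer (θ from 0 to 2π): 227520π.

Therefore ∯_{∂V} F · n dS = 227520π.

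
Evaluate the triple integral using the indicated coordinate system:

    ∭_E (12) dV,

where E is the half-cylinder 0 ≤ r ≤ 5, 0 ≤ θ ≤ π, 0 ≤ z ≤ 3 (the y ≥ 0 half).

In cylindrical coordinates, x = r cos(θ), y = r sin(θ), z = z, and dV = r dr dθ dz.

The integrand becomes 12, so

    ∭_E (12) dV = ∫_{0}^{π} ∫_{0}^{5} ∫_{0}^{3} (12) · r dz dr dθ.

Inner (z): 36r.
Middle (r from 0 to 5): 450.
Outer (θ): 450π.

Therefore the triple integral equals 450π.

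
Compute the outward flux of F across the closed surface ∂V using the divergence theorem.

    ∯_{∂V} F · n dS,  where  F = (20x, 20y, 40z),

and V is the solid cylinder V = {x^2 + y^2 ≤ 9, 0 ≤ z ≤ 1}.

By the divergence theorem,

    ∯_{∂V} F · n dS = ∭_V (∇ · F) dV.

Compute the divergence:
    ∇ · F = ∂F_x/∂x + ∂F_y/∂y + ∂F_z/∂z = 20 + 20 + 40 = 80.

In cylindrical coordinates, x = r cos(θ), y = r sin(θ), z = z, dV = r dr dθ dz, with 0 ≤ r ≤ 3, 0 ≤ θ ≤ 2π, 0 ≤ z ≤ 1.

The integrand, after substitution and multiplying by the volume element, becomes (80) · r, so

    ∭_V (∇·F) dV = ∫_0^{2π} ∫_0^{3} ∫_0^{1} (80) · r dz dr dθ.

Inner (z from 0 to 1): 80r.
Middle (r from 0 to 3): 360.
Outer (θ from 0 to 2π): 720π.

Therefore ∯_{∂V} F · n dS = 720π.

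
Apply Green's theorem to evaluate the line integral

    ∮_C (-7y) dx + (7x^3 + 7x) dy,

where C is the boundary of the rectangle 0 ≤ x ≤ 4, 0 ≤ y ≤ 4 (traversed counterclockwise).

Green's theorem converts the closed line integral into a double integral over the enclosed region D:

    ∮_C P dx + Q dy = ∬_D (∂Q/∂x - ∂P/∂y) dA.

Here P = -7y, Q = 7x^3 + 7x, so

    ∂Q/∂x = 21x^2 + 7,    ∂P/∂y = -7,
    ∂Q/∂x - ∂P/∂y = 21x^2 + 14.

D is the region 0 ≤ x ≤ 4, 0 ≤ y ≤ 4. Evaluating the double integral:

    ∬_D (21x^2 + 14) dA = ∫_0^{4} ∫_0^{4} (21x^2 + 14) dy dx.

Inner (y from 0 to 4): 84x^2 + 56.
Outer (x from 0 to 4): 2016.

Therefore ∮_C P dx + Q dy = 2016.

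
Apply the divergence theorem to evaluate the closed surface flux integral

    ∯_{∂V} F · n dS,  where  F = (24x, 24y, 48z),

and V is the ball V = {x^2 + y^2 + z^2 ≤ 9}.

By the divergence theorem,

    ∯_{∂V} F · n dS = ∭_V (∇ · F) dV.

Compute the divergence:
    ∇ · F = ∂F_x/∂x + ∂F_y/∂y + ∂F_z/∂z = 24 + 24 + 48 = 96.

In spherical coordinates, x = ρ sin(φ) cos(θ), y = ρ sin(φ) sin(θ), z = ρ cos(φ), dV = ρ^2 sin(φ) dρ dφ dθ, with 0 ≤ ρ ≤ 3, 0 ≤ φ ≤ π, 0 ≤ θ ≤ 2π.

The integrand, after substitution and multiplying by the volume element, becomes (96) · ρ^2 sin(φ), so

    ∭_V (∇·F) dV = ∫_0^{2π} ∫_0^{π} ∫_0^{3} (96) · ρ^2 sin(φ) dρ dφ dθ.

Inner (ρ from 0 to 3): 864sin(φ).
Middle (φ from 0 to π): 1728.
Outer (θ from 0 to 2π): 3456π.

Therefore ∯_{∂V} F · n dS = 3456π.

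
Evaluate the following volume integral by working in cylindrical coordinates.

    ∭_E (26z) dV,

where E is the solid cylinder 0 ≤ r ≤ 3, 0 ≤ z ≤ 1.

In cylindrical coordinates, x = r cos(θ), y = r sin(θ), z = z, and dV = r dr dθ dz.

The integrand becomes 26z, so

    ∭_E (26z) dV = ∫_{0}^{2π} ∫_{0}^{3} ∫_{0}^{1} (26z) · r dz dr dθ.

Inner (z): 13r.
Middle (r from 0 to 3): 117/2.
Outer (θ): 117π.

Therefore the triple integral equals 117π.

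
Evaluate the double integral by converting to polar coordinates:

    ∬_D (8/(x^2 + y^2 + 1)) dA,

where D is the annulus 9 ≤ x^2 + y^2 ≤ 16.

The region D is 3 ≤ r ≤ 4, 0 ≤ θ ≤ 2π in polar coordinates, where x = r cos(θ), y = r sin(θ), and dA = r dr dθ.

Under the substitution, the integrand becomes 8/(r^2 + 1), so

    ∬_D (8/(x^2 + y^2 + 1)) dA = ∫_{0}^{2π} ∫_{3}^{4} (8/(r^2 + 1)) · r dr dθ.

Inner integral (in r): ∫_{3}^{4} (8/(r^2 + 1)) · r dr = log(83521/10000).

Outer integral (in θ): ∫_{0}^{2π} (log(83521/10000)) dθ = log((83521/10000)^(2π)).

Therefore ∬_D (8/(x^2 + y^2 + 1)) dA = log((83521/10000)^(2π)).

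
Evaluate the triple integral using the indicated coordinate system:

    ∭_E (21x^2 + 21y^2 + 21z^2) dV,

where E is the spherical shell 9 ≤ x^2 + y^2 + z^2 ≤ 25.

In spherical coordinates, x = ρ sin(φ) cos(θ), y = ρ sin(φ) sin(θ), z = ρ cos(φ), and dV = ρ^2 sin(φ) dρ dφ dθ.

The integrand becomes 21ρ^2, so

    ∭_E (21x^2 + 21y^2 + 21z^2) dV = ∫_{0}^{2π} ∫_{0}^{π} ∫_{3}^{5} (21ρ^2) · ρ^2 sin(φ) dρ dφ dθ.

Inner (ρ): 60522sin(φ)/5.
Middle (φ): 121044/5.
Outer (θ): 242088π/5.

Therefore the triple integral equals 242088π/5.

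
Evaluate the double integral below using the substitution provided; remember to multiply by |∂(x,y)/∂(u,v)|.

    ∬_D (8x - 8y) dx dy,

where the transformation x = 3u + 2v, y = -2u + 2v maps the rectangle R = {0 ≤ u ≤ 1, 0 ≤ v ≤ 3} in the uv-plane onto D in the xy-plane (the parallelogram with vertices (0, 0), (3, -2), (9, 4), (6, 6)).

Compute the Jacobian determinant of (x, y) with respect to (u, v):

    ∂(x,y)/∂(u,v) = | 3  2 | = (3)(2) - (2)(-2) = 10.
                   | -2  2 |

Its absolute value is |J| = 10 (the area scaling factor).

Substituting x = 3u + 2v, y = -2u + 2v into the integrand,

    8x - 8y → 40u,

so the integral becomes

    ∬_R (40u) · |J| du dv = ∫_0^1 ∫_0^3 (400u) dv du.

Inner (v): 1200u.
Outer (u): 600.

Therefore ∬_D (8x - 8y) dx dy = 600.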